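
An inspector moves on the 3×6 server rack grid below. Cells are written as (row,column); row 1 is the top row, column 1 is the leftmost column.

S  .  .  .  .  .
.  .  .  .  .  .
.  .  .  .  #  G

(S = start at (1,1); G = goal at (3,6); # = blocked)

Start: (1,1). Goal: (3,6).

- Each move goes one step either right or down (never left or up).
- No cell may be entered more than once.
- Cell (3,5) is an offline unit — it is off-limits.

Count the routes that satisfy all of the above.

6

A right/down-only route from (1,1) to (3,6) makes exactly 2 down-moves and 5 right-moves in some order.
With no other constraints that would be C(7,2) = 21 routes.
Subtract routes through each blocked cell (inclusion–exclusion for overlaps): − through (3,5): 15 → 6.
That gives 6 routes.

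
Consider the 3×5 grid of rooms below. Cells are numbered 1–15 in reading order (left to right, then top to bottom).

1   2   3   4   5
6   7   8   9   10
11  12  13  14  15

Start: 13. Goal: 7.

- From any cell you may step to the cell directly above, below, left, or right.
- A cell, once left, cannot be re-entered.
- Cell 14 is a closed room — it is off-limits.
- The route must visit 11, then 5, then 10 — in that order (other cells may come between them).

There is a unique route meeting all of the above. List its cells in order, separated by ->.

13 -> 12 -> 11 -> 6 -> 1 -> 2 -> 3 -> 4 -> 5 -> 10 -> 9 -> 8 -> 7

The waypoints must appear in the order 11, 5, 10, with no cell reused.
Route from 13: left 2 to 11, up 2 to 1, right 4 to 5, down 1 to 10, left 3 to 7 — 12 moves in all.
Check: order respected (11 at step 2, 5 at step 8, 10 at step 9).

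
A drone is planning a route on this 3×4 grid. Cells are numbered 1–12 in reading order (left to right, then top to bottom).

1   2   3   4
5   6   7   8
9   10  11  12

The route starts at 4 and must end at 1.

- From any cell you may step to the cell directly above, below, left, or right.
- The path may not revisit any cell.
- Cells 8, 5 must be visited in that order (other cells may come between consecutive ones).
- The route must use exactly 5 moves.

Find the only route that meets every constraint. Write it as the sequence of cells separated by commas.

The waypoints must appear in the order 8, 5, with no cell reused.
Route from 4: down to 8, 3× left (reaching 5), up to 1 — 5 moves in all.
Check: order respected (8 at step 1, 5 at step 4); 5 moves as required.

4, 8, 7, 6, 5, 1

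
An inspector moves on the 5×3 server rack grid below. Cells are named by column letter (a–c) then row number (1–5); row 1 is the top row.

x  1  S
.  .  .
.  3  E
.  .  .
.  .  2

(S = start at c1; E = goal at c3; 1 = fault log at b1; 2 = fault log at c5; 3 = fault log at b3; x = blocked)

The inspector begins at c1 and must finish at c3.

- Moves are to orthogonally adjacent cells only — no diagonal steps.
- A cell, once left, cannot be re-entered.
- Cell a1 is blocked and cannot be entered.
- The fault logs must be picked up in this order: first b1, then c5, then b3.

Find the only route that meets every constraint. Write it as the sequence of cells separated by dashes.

c1 - b1 - b2 - a2 - a3 - a4 - a5 - b5 - c5 - c4 - b4 - b3 - c3

The waypoints must appear in the order b1, c5, b3, with no cell reused.
Route from c1: left to b1, down to b2, left to a2, 3× down (reaching a5), 2× right (reaching c5), up to c4, left to b4, up to b3, right to c3 — 12 moves in all.
Check: order respected (1 at step 1, 2 at step 8, 3 at step 11).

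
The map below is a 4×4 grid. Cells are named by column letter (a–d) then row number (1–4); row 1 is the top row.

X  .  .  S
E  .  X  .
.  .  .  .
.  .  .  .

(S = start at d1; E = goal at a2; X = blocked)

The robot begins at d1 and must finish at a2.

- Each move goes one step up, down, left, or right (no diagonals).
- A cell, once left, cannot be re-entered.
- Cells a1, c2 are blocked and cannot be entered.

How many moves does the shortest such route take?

The Manhattan distance from d1 to a2 is |1−2| + |4−1| = 4, so at least 4 moves are needed.
A route of 4 moves achieves this: d1 → c1 → b1 → b2 → a2.
Since 4 matches the lower bound, it is optimal.

4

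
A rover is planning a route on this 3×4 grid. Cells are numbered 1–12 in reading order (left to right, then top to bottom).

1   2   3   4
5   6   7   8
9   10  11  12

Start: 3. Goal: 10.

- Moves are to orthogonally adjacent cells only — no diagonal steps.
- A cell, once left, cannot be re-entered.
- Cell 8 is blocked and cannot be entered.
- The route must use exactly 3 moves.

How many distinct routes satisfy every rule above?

Need simple routes of exactly 3 moves from 3 to 10 (Manhattan distance 3, so 0 moves are spent on a detour and 0 undoing it).
Enumerating: 3 7 11 10 | 3 7 6 10 | 3 2 6 10.
That gives 3 routes.

3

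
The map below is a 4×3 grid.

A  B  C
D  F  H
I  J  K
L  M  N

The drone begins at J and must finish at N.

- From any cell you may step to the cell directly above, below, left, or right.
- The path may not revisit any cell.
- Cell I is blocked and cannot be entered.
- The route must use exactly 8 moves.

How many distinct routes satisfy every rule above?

1

Need simple routes of exactly 8 moves from J to N (Manhattan distance 2, so 3 moves are spent on a detour and 3 undoing it).
Enumerating: J F D A B C H K N.
That gives 1 route.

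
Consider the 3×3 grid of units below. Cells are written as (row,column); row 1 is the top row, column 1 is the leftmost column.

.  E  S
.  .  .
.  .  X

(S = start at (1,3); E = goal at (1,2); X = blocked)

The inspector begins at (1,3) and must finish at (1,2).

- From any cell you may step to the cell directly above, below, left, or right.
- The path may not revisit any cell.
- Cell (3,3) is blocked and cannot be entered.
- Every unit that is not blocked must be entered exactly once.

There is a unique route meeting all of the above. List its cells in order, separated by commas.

Need to visit all 8 open cells exactly once, starting at (1,3) and ending at (1,2).
Cell (3,2) has only two open neighbours ((2,2) and (3,1)), so the path must pass straight through it: one of those is the cell it's entered from and the other is where it exits.
Route from (1,3): down to (2,3), left to (2,2), down to (3,2), left to (3,1), 2× up (reaching (1,1)), right to (1,2) — 7 moves in all.
Check: all 8 open cells covered.

(1,3), (2,3), (2,2), (3,2), (3,1), (2,1), (1,1), (1,2)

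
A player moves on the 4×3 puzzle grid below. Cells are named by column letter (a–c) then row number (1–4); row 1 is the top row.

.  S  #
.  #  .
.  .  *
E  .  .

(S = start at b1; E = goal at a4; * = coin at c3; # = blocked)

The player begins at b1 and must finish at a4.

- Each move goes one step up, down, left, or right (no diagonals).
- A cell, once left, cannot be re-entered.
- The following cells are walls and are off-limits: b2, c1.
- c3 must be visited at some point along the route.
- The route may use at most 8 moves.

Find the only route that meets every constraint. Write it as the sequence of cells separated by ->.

b1 -> a1 -> a2 -> a3 -> b3 -> c3 -> c4 -> b4 -> a4

The budget equals the shortest possible length, so every move has to be on a shortest route through the required cells.
Route from b1: left to a1, 2× down (reaching a3), 2× right (reaching c3), down to c4, 2× left (reaching a4) — 8 moves in all.
Check: all required cells visited; 8 ≤ 8 moves.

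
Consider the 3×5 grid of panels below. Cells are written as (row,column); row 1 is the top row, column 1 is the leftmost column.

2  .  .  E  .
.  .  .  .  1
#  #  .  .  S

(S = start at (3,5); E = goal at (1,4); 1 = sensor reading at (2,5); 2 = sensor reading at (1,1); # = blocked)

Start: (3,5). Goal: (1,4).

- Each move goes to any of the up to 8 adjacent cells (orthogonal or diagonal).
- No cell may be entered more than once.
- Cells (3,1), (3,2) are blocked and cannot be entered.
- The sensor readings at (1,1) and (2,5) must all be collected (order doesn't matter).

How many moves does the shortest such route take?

8

Any route passes through (1,1) and (2,5) in some order between (3,5) and (1,4). Summing Chebyshev distances along each leg and taking the cheapest ordering ((3,5) → (2,5) → (1,1) → (1,4)) gives a lower bound of 1 + 4 + 3 = 8 moves.
A route of 8 moves achieves this: (3,5) → (2,5) → (2,4) → (1,3) → (1,2) → (1,1) → (2,2) → (2,3) → (1,4).
Since 8 matches the lower bound, it is optimal.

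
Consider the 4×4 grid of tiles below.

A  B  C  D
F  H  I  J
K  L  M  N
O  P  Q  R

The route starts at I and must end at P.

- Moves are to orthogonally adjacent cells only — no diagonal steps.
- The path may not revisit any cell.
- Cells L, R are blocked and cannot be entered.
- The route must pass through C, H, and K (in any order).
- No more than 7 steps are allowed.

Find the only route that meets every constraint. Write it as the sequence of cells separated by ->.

The budget equals the shortest possible length, so every move has to be on a shortest route through the required cells.
Route from I: up to C, left to B, down to H, left to F, 2× down (reaching O), right to P — 7 moves in all.
Check: all required cells visited; 7 ≤ 7 moves.

I -> C -> B -> H -> F -> K -> O -> P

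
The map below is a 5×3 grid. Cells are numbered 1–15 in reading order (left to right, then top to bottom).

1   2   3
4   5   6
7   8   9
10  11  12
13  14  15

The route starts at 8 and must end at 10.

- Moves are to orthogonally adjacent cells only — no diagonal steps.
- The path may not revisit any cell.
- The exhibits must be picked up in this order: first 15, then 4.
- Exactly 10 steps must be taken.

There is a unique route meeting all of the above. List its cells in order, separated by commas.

8, 11, 14, 15, 12, 9, 6, 5, 4, 7, 10

The waypoints must appear in the order 15, 4, with no cell reused.
Route from 8: 2× down (reaching 14), right to 15, 3× up (reaching 6), 2× left (reaching 4), 2× down (reaching 10) — 10 moves in all.
Check: order respected (15 at step 3, 4 at step 8); 10 moves as required.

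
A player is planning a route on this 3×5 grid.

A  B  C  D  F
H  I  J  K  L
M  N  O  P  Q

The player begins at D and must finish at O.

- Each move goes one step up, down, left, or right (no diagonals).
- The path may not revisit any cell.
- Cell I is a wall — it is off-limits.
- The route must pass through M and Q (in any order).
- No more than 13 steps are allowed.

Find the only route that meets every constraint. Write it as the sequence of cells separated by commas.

The 13-move cap with required stops at M, Q leaves no slack for detours.
Route from D: right to F, 2× down (reaching Q), left to P, up to K, left to J, up to C, 2× left (reaching A), 2× down (reaching M), 2× right (reaching O) — 13 moves in all.
Check: all required cells visited; 13 ≤ 13 moves.

D, F, L, Q, P, K, J, C, B, A, H, M, N, O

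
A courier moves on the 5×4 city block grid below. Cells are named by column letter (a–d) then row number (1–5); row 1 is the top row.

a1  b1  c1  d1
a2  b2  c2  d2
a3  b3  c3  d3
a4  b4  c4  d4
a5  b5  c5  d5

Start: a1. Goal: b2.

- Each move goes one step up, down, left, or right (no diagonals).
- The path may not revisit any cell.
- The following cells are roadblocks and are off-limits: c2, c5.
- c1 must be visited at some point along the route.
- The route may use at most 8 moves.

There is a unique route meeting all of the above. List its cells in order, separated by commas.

a1, b1, c1, d1, d2, d3, c3, b3, b2

Any route must reach c1 and still end at b2 within 8 moves, so the order of the required stops is forced.
Route from a1: right 3 to d1, down 2 to d3, left 2 to b3, up 1 to b2 — 8 moves in all.
Check: all required cells visited; 8 ≤ 8 moves.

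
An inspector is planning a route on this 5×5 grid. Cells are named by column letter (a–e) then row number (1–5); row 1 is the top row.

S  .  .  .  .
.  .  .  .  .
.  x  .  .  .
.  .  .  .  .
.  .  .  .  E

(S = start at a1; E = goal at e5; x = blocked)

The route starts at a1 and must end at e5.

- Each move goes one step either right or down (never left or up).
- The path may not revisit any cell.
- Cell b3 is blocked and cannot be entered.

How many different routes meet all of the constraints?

40

A right/down-only route from a1 to e5 makes exactly 4 down-moves and 4 right-moves in some order.
With no other constraints that would be C(8,4) = 70 routes.
Subtract routes through each blocked cell (inclusion–exclusion for overlaps): − through b3: 30 → 40.
That gives 40 routes.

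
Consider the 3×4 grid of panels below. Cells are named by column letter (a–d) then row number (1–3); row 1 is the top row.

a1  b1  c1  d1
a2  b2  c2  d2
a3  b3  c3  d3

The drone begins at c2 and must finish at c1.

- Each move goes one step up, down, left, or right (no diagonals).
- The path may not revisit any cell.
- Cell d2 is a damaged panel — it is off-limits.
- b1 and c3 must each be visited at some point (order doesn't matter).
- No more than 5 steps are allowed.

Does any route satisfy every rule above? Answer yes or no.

yes

One route that works: c2 → c3 → b3 → b2 → b1 → c1.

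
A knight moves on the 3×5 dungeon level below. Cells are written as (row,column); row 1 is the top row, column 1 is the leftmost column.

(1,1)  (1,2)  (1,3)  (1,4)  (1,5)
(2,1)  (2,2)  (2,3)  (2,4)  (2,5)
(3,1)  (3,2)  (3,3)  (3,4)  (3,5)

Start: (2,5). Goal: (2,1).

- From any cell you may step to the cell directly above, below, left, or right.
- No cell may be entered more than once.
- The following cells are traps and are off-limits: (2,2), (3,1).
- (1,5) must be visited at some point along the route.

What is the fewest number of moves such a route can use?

Any route passes through (1,5) somewhere between (2,5) and (2,1). Summing Manhattan distances along the two legs ((2,5) → (1,5) → (2,1)) gives a lower bound of 1 + 5 = 6 moves.
A route of 6 moves achieves this: (2,5) → (1,5) → (1,4) → (1,3) → (1,2) → (1,1) → (2,1).
Since 6 matches the lower bound, it is optimal.

6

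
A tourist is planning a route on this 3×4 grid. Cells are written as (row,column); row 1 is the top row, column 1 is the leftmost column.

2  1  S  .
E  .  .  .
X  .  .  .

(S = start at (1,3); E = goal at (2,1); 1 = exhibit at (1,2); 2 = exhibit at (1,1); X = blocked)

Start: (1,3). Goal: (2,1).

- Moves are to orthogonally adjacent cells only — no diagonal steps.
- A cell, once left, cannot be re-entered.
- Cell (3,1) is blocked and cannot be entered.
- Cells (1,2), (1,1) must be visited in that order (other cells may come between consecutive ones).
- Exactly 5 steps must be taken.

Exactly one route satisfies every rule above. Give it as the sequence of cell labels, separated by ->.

(1,3) -> (2,3) -> (2,2) -> (1,2) -> (1,1) -> (2,1)

The waypoints must appear in the order (1,2), (1,1), with no cell reused.
Route from (1,3): down to (2,3), left to (2,2), up to (1,2), left to (1,1), down to (2,1) — 5 moves in all.
Check: order respected (1 at step 3, 2 at step 4); 5 moves as required.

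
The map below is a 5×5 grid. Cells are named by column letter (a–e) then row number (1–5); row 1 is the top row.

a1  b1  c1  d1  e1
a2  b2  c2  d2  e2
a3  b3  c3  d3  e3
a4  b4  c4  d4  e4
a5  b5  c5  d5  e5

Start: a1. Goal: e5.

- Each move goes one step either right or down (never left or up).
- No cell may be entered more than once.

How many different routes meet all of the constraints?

70

A right/down-only route from a1 to e5 makes exactly 4 down-moves and 4 right-moves in some order.
With no other constraints that would be C(8,4) = 70 routes.
That gives 70 routes.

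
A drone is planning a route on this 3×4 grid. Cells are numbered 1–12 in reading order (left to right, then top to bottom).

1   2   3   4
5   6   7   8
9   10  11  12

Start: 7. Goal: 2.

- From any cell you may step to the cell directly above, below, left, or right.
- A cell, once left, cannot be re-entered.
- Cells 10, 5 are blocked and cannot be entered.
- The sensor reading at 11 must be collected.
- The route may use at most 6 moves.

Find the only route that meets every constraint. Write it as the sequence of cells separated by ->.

7 -> 11 -> 12 -> 8 -> 4 -> 3 -> 2

Any route must reach 11 and still end at 2 within 6 moves, so the order of the required stops is forced.
Route from 7: down to 11, right to 12, 2× up (reaching 4), 2× left (reaching 2) — 6 moves in all.
Check: all required cells visited; 6 ≤ 6 moves.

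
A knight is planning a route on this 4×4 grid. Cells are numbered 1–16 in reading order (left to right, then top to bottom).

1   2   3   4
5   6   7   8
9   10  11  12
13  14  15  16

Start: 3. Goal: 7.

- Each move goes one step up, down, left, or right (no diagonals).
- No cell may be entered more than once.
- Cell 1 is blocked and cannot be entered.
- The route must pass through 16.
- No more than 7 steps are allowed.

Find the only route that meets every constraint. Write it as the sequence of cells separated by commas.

The 7-move cap with required stops at 16 leaves no slack for detours.
Route from 3: right to 4, 3× down (reaching 16), left to 15, 2× up (reaching 7) — 7 moves in all.
Check: all required cells visited; 7 ≤ 7 moves.

3, 4, 8, 12, 16, 15, 11, 7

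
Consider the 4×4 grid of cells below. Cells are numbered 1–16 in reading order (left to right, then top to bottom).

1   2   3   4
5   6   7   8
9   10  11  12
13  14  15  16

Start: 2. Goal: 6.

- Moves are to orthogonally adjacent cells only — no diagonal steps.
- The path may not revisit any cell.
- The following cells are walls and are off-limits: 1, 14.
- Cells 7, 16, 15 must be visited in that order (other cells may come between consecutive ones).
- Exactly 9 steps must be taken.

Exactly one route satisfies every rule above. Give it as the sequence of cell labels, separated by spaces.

The waypoints must appear in the order 7, 16, 15, with no cell reused.
Route from 2: right to 3, down to 7, right to 8, 2× down (reaching 16), left to 15, up to 11, left to 10, up to 6 — 9 moves in all.
Check: order respected (7 at step 2, 16 at step 5, 15 at step 6); 9 moves as required.

2 3 7 8 12 16 15 11 10 6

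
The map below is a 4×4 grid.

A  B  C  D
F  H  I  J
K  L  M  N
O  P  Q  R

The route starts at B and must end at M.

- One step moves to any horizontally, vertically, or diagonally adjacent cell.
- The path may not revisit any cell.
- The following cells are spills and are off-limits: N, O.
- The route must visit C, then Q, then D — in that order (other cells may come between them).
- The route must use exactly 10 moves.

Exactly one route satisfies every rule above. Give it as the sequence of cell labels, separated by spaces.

The waypoints must appear in the order C, Q, D, with no cell reused.
Route from B: right 1 to C, down-left 2 to K, down-right 1 to P, right 1 to Q, up-left 1 to L, up-right 2 to D, down 1 to J, down-left 1 to M — 10 moves in all.
Check: order respected (C at step 1, Q at step 5, D at step 8); 10 moves as required.

B C H K P Q L I D J M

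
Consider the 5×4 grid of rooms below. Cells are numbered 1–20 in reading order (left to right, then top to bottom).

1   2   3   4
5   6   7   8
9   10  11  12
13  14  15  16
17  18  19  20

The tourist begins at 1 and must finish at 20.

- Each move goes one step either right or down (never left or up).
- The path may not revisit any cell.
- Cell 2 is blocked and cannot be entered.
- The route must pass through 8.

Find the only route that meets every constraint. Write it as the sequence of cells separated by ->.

Moves only go right or down, so the column and row indices never decrease.
Route from 1: down to 5, 3× right (reaching 8), 3× down (reaching 20) — 7 moves in all.
Check: all required cells visited.

1 -> 5 -> 6 -> 7 -> 8 -> 12 -> 16 -> 20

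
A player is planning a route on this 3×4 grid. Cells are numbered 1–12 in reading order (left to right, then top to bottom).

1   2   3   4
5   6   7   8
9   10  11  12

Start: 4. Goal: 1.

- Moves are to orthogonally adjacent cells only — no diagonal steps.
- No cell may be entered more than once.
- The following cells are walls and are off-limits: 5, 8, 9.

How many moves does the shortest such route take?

3

The Manhattan distance from 4 to 1 is |1−1| + |4−1| = 3, so at least 3 moves are needed.
A route of 3 moves achieves this: 4 → 3 → 2 → 1.
Since 3 matches the lower bound, it is optimal.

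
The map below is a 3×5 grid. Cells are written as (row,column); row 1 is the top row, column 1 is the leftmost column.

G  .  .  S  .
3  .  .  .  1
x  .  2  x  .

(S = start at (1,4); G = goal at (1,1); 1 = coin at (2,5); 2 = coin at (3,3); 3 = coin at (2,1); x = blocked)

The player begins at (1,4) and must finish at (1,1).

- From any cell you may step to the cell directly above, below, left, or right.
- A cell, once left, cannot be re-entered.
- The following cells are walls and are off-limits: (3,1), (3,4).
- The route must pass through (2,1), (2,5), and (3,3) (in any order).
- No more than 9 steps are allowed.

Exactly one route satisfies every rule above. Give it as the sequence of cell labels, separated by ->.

(1,4) -> (1,5) -> (2,5) -> (2,4) -> (2,3) -> (3,3) -> (3,2) -> (2,2) -> (2,1) -> (1,1)

Any route must reach (2,1), (2,5), and (3,3) and still end at (1,1) within 9 moves, so the order of the required stops is forced.
Route from (1,4): right to (1,5), down to (2,5), 2× left (reaching (2,3)), down to (3,3), left to (3,2), up to (2,2), left to (2,1), up to (1,1) — 9 moves in all.
Check: all required cells visited; 9 ≤ 9 moves.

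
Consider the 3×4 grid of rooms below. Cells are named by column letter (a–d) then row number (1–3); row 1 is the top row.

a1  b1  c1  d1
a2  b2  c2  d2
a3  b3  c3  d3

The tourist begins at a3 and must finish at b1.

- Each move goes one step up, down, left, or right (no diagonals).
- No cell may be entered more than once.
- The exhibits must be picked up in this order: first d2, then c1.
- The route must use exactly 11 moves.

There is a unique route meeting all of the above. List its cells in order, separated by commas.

The waypoints must appear in the order d2, c1, with no cell reused.
Route from a3: 3× right (reaching d3), 2× up (reaching d1), left to c1, down to c2, 2× left (reaching a2), up to a1, right to b1 — 11 moves in all.
Check: order respected (d2 at step 4, c1 at step 6); 11 moves as required.

a3, b3, c3, d3, d2, d1, c1, c2, b2, a2, a1, b1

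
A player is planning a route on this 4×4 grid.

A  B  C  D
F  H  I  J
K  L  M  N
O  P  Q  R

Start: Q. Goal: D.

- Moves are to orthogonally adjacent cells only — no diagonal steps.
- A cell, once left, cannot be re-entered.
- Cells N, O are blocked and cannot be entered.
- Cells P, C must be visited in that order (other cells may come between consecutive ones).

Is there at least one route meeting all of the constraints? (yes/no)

yes

One route that works: Q → P → L → H → B → C → D.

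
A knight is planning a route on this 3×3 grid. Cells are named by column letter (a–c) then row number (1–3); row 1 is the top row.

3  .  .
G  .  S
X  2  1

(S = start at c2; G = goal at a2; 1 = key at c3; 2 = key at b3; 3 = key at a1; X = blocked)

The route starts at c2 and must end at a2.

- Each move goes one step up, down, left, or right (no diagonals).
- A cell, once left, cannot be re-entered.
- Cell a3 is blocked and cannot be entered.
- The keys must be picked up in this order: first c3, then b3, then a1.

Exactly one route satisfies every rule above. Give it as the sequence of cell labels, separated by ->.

c2 -> c3 -> b3 -> b2 -> b1 -> a1 -> a2

The waypoints must appear in the order c3, b3, a1, with no cell reused.
Route from c2: down to c3, left to b3, 2× up (reaching b1), left to a1, down to a2 — 6 moves in all.
Check: order respected (1 at step 1, 2 at step 2, 3 at step 5).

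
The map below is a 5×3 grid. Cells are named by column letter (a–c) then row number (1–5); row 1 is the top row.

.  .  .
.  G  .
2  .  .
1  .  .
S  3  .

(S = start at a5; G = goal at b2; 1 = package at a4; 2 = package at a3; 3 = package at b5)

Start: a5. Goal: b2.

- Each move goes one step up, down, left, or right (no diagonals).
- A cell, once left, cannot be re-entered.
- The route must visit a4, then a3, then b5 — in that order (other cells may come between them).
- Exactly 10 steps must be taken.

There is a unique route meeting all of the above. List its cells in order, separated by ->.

The waypoints must appear in the order a4, a3, b5, with no cell reused.
Route from a5: 2× up (reaching a3), right to b3, 2× down (reaching b5), right to c5, 3× up (reaching c2), left to b2 — 10 moves in all.
Check: order respected (1 at step 1, 2 at step 2, 3 at step 5); 10 moves as required.

a5 -> a4 -> a3 -> b3 -> b4 -> b5 -> c5 -> c4 -> c3 -> c2 -> b2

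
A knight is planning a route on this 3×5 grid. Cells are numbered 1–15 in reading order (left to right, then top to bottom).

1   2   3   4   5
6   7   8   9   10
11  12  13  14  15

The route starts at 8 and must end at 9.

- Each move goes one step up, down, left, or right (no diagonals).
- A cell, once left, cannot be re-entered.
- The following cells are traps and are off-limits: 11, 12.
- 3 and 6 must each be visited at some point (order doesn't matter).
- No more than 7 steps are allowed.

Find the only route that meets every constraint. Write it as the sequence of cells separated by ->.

The 7-move cap with required stops at 3, 6 leaves no slack for detours.
Route from 8: left 2 to 6, up 1 to 1, right 3 to 4, down 1 to 9 — 7 moves in all.
Check: all required cells visited; 7 ≤ 7 moves.

8 -> 7 -> 6 -> 1 -> 2 -> 3 -> 4 -> 9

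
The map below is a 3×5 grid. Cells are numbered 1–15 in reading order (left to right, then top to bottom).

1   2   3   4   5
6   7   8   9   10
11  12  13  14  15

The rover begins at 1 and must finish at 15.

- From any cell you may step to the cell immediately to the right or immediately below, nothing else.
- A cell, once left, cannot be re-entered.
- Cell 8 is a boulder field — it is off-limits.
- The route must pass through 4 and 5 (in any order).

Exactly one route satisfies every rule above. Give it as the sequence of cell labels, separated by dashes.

1 - 2 - 3 - 4 - 5 - 10 - 15

Moves only go right or down, so the column and row indices never decrease.
Route from 1: right 4 to 5, down 2 to 15 — 6 moves in all.
Check: all required cells visited.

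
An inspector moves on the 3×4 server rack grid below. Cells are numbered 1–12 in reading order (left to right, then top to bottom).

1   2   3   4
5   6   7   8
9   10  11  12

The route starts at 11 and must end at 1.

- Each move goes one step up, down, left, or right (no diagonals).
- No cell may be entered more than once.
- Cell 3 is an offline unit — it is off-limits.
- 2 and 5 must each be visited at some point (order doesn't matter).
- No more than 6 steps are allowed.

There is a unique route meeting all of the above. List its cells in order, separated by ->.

The 6-move cap with required stops at 2, 5 leaves no slack for detours.
Route from 11: left 2 to 9, up 1 to 5, right 1 to 6, up 1 to 2, left 1 to 1 — 6 moves in all.
Check: all required cells visited; 6 ≤ 6 moves.

11 -> 10 -> 9 -> 5 -> 6 -> 2 -> 1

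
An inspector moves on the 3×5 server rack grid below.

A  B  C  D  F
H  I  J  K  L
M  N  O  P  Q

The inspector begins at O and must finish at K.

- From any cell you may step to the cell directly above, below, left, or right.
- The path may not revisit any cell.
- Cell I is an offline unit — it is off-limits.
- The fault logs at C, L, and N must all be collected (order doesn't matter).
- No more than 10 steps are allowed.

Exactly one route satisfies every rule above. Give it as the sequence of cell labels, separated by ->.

O -> N -> M -> H -> A -> B -> C -> D -> F -> L -> K

Any route must reach C, L, and N and still end at K within 10 moves, so the order of the required stops is forced.
Route from O: left 2 to M, up 2 to A, right 4 to F, down 1 to L, left 1 to K — 10 moves in all.
Check: all required cells visited; 10 ≤ 10 moves.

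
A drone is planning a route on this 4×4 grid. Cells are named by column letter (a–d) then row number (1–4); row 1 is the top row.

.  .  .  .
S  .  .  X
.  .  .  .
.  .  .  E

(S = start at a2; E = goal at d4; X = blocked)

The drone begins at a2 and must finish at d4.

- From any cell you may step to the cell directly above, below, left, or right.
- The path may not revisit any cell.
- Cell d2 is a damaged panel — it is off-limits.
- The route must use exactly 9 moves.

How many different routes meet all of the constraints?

14

Need simple routes of exactly 9 moves from a2 to d4 (Manhattan distance 5, so 2 moves are spent on a detour and 2 undoing it).
Branch systematically from the start, pruning whenever the remaining move budget drops below the Manhattan distance to d4 or differs from it in parity. Grouping the completions by first move — via a1: 7; via a3: 4; via b2: 3 — and summing: 7 + 4 + 3 = 14.
That gives 14 routes.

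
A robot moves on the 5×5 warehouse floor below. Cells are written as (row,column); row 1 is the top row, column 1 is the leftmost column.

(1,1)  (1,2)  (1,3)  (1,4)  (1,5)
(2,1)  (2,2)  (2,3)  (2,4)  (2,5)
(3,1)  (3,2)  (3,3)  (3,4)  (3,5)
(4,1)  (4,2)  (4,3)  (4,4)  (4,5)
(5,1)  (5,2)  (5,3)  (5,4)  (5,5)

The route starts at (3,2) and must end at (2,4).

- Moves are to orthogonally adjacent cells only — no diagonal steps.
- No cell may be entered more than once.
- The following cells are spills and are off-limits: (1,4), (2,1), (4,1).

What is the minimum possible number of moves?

3

The Manhattan distance from (3,2) to (2,4) is |3−2| + |2−4| = 3, so at least 3 moves are needed.
A route of 3 moves achieves this: (3,2) → (2,2) → (2,3) → (2,4).
Since 3 matches the lower bound, it is optimal.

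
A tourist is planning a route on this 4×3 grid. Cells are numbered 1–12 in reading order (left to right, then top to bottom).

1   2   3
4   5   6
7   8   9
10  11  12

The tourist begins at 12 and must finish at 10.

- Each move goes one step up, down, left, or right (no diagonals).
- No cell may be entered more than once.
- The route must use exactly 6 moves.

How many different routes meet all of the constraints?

Need simple routes of exactly 6 moves from 12 to 10 (Manhattan distance 2, so 2 moves are spent on a detour and 2 undoing it).
Enumerating: 12 9 6 5 8 11 10 | 12 9 6 5 8 7 10 | 12 9 6 5 4 7 10 | 12 9 8 5 4 7 10 | 12 11 8 5 4 7 10.
That gives 5 routes.

5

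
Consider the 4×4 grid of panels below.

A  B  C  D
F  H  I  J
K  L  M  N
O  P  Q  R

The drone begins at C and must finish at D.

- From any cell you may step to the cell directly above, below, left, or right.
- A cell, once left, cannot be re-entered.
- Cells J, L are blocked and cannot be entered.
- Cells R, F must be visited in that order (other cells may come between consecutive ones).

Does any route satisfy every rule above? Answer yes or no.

Every way from R onward to D runs back through C, which the route has already used — so it cannot be completed without a revisit.

no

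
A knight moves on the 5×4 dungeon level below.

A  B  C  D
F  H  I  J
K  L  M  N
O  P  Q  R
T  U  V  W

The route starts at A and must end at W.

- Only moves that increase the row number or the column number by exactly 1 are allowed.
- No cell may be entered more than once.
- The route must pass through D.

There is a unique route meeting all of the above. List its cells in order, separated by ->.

A -> B -> C -> D -> J -> N -> R -> W

Moves only go right or down, so the column and row indices never decrease.
Route from A: 3× right (reaching D), 4× down (reaching W) — 7 moves in all.
Check: all required cells visited.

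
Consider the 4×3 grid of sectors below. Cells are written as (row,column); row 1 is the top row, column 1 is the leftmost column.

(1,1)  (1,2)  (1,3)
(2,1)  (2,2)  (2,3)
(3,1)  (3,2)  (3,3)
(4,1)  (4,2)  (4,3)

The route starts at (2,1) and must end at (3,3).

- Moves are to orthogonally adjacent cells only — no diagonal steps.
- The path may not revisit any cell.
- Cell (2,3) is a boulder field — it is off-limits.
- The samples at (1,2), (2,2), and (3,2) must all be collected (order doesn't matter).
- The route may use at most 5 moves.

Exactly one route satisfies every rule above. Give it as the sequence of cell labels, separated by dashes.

The 5-move cap with required stops at (1,2), (2,2), (3,2) leaves no slack for detours.
Route from (2,1): up to (1,1), right to (1,2), 2× down (reaching (3,2)), right to (3,3) — 5 moves in all.
Check: all required cells visited; 5 ≤ 5 moves.

(2,1) - (1,1) - (1,2) - (2,2) - (3,2) - (3,3)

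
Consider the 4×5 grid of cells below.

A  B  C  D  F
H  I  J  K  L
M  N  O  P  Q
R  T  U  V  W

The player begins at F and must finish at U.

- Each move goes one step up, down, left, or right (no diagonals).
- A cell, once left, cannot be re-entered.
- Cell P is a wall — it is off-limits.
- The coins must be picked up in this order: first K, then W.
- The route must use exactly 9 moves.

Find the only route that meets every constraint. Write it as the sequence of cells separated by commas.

The waypoints must appear in the order K, W, with no cell reused.
Route from F: 2× left (reaching C), down to J, 2× right (reaching L), 2× down (reaching W), 2× left (reaching U) — 9 moves in all.
Check: order respected (K at step 4, W at step 7); 9 moves as required.

F, D, C, J, K, L, Q, W, V, U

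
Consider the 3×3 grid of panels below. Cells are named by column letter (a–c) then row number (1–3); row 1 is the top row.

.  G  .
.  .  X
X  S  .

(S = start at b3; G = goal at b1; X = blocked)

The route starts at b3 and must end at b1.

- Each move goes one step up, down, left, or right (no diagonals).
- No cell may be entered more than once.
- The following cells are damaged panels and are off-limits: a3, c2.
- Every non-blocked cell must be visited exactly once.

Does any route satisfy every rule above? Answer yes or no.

no

Cell c1 has only one open neighbour but is neither the start nor the goal, so a Hamiltonian route would have to both enter and leave it through the same neighbour — impossible without revisiting.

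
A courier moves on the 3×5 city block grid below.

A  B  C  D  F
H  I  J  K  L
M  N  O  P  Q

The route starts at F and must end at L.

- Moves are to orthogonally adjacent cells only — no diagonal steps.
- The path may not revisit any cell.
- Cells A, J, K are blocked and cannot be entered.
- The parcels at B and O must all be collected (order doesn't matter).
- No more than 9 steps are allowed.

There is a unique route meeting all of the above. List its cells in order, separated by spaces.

F D C B I N O P Q L

Any route must reach B and O and still end at L within 9 moves, so the order of the required stops is forced.
Route from F: left 3 to B, down 2 to N, right 3 to Q, up 1 to L — 9 moves in all.
Check: all required cells visited; 9 ≤ 9 moves.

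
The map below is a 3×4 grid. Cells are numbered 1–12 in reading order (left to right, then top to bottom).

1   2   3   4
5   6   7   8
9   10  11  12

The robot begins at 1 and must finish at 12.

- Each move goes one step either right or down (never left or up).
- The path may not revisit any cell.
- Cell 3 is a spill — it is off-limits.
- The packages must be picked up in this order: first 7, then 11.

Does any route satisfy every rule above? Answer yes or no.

One route that works: 1 → 5 → 6 → 7 → 11 → 12.

yes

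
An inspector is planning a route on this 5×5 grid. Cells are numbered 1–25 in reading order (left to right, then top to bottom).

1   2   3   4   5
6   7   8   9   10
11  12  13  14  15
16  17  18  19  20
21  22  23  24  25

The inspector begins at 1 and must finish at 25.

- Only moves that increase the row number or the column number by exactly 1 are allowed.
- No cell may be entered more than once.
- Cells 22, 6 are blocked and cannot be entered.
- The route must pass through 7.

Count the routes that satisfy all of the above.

19

A right/down-only route from 1 to 25 makes exactly 4 down-moves and 4 right-moves in some order.
With no other constraints that would be C(8,4) = 70 routes.
Split at 7 and multiply the segment counts (each segment already excludes blocked cells): 1→7: 1; 7→25: 19; product = 19.
That gives 19 routes.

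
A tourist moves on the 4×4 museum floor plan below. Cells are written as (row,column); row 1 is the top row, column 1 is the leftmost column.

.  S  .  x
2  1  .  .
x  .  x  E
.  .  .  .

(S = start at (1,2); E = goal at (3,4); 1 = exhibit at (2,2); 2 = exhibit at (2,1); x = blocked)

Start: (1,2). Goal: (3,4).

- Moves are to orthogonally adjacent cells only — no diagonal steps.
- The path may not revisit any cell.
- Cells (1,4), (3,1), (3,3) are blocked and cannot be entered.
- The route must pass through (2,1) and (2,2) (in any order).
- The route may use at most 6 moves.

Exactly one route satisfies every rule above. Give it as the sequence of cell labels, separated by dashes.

(1,2) - (1,1) - (2,1) - (2,2) - (2,3) - (2,4) - (3,4)

Any route must reach (2,1) and (2,2) and still end at (3,4) within 6 moves, so the order of the required stops is forced.
Route from (1,2): left 1 to (1,1), down 1 to (2,1), right 3 to (2,4), down 1 to (3,4) — 6 moves in all.
Check: all required cells visited; 6 ≤ 6 moves.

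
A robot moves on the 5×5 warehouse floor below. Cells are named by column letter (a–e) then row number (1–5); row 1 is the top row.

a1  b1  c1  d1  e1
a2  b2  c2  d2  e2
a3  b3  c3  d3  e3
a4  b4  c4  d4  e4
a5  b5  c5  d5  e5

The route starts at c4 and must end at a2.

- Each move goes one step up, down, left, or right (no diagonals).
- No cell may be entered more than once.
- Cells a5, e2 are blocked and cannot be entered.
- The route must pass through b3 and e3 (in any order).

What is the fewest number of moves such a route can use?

8

Any route passes through b3 and e3 in some order between c4 and a2. Summing Manhattan distances along each leg and taking the cheapest ordering (c4 → e3 → b3 → a2) gives a lower bound of 3 + 3 + 2 = 8 moves.
A route of 8 moves achieves this: c4 → d4 → e4 → e3 → d3 → c3 → b3 → b2 → a2.
Since 8 matches the lower bound, it is optimal.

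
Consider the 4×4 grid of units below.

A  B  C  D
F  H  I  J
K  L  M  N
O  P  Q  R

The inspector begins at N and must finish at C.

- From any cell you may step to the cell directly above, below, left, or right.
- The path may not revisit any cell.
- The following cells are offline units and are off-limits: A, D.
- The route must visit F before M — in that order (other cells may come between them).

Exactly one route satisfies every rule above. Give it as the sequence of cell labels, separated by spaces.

N R Q P O K F H L M I C

The waypoints must appear in the order F, M, with no cell reused.
Route from N: down 1 to R, left 3 to O, up 2 to F, right 1 to H, down 1 to L, right 1 to M, up 2 to C — 11 moves in all.
Check: order respected (F at step 6, M at step 9).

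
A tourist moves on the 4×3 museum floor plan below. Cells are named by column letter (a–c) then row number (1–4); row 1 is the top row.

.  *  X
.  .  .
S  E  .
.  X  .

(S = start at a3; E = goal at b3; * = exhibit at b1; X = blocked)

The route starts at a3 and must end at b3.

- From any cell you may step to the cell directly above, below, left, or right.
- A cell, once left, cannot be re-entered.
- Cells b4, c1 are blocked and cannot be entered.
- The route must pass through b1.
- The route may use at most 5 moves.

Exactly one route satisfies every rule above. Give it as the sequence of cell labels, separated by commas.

a3, a2, a1, b1, b2, b3

The budget equals the shortest possible length, so every move has to be on a shortest route through the required cells.
Route from a3: 2× up (reaching a1), right to b1, 2× down (reaching b3) — 5 moves in all.
Check: all required cells visited; 5 ≤ 5 moves.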